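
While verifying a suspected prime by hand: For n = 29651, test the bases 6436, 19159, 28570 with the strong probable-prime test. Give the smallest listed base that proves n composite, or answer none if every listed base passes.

n − 1 = 29650 = 2^1 · 14825, so s = 1 and d = 14825.
Base 6436: x_0 = 6436^14825 mod 29651 = 18124. x_0 ∉ {1, 29650} and s = 1, so 6436 is a Miller–Rabin witness and 29651 is composite.
Base 19159: x_0 = 19159^14825 mod 29651 = 16851. x_0 ∉ {1, 29650} and s = 1, so 19159 is a Miller–Rabin witness and 29651 is composite.
Base 28570: x_0 = 28570^14825 mod 29651 = 20102. x_0 ∉ {1, 29650} and s = 1, so 28570 is a Miller–Rabin witness and 29651 is composite.
The smallest witness among the given bases is 6436.

6436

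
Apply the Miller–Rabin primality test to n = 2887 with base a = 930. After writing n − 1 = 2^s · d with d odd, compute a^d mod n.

n − 1 = 2886 = 2^1 · 1443, so s = 1 and d = 1443.
By repeated squaring, 930^1443 ≡ 2886 (mod 2887).

2886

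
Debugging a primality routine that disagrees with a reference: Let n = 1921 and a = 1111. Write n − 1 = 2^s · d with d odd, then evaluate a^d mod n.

n − 1 = 1920 = 2^7 · 15, so s = 7 and d = 15.
Repeated squaring mod 1921: 1111^1 ≡ 1111, 1111^2 ≡ 1039, 1111^4 ≡ 1840, 1111^8 ≡ 798.
15 = 8 + 4 + 2 + 1, so 1111^15 ≡ 798·1840·1039·1111 ≡ 836 (mod 1921).

836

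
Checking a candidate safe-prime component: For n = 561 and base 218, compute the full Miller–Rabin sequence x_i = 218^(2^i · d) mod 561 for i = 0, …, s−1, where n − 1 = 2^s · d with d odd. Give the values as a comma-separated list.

551, 100, 463, 67

n − 1 = 560 = 2^4 · 35, so s = 4 and d = 35.
x_0 = 218^35 mod 561 = 551.
x_1 = 551^2 mod 561 = 100.
x_2 = 100^2 mod 561 = 463.
x_3 = 463^2 mod 561 = 67.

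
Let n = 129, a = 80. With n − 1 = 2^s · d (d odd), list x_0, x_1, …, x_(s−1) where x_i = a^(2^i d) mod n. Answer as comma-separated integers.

80, 79, 49, 79, 49, 79, 49

n − 1 = 128 = 2^7 · 1, so s = 7 and d = 1.
x_0 = 80^1 mod 129 = 80.
x_1 = 80^2 mod 129 = 79.
x_2 = 79^2 mod 129 = 49.
x_3 = 49^2 mod 129 = 79.
x_4 = 79^2 mod 129 = 49.
x_5 = 49^2 mod 129 = 79.
x_6 = 79^2 mod 129 = 49.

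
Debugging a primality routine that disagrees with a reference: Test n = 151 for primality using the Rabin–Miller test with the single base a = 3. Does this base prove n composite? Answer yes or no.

no

n − 1 = 150 = 2^1 · 75, so s = 1 and d = 75.
Repeated squaring mod 151: 3^1 ≡ 3, 3^2 ≡ 9, 3^4 ≡ 81, 3^8 ≡ 68, 3^16 ≡ 94, 3^32 ≡ 78, 3^64 ≡ 44.
75 = 64 + 8 + 2 + 1, so 3^75 ≡ 44·68·9·3 ≡ 150 (mod 151).
x_0 = 3^75 mod 151 = 150.
x_0 = 150 ≡ −1, so 3 is not a witness.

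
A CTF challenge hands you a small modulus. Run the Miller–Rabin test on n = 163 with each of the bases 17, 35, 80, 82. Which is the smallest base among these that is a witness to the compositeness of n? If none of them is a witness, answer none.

none

n − 1 = 162 = 2^1 · 81, so s = 1 and d = 81.
Base 17: x_0 = 17^81 mod 163 = 162. x_0 = 162 ≡ −1, so 17 is not a witness.
Base 35: x_0 = 35^81 mod 163 = 1. x_0 = 1, so 35 is not a witness.
Base 80: x_0 = 80^81 mod 163 = 162. x_0 = 162 ≡ −1, so 80 is not a witness.
Base 82: x_0 = 82^81 mod 163 = 162. x_0 = 162 ≡ −1, so 82 is not a witness.
No listed base is a witness for 163.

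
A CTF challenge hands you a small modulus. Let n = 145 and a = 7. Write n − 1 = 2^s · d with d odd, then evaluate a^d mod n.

107

n − 1 = 144 = 2^4 · 9, so s = 4 and d = 9.
7^9 mod 145 = 107.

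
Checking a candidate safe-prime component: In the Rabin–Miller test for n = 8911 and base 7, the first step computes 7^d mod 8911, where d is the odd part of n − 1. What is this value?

1540

n − 1 = 8910 = 2^1 · 4455, so s = 1 and d = 4455.
Repeated squaring mod 8911: 7^1 ≡ 7, 7^2 ≡ 49, 7^4 ≡ 2401, 7^8 ≡ 8295, 7^16 ≡ 5194, 7^32 ≡ 4039, 7^64 ≡ 6391, 7^128 ≡ 5768, 7^256 ≡ 5061, 7^512 ≡ 3507, 7^1024 ≡ 1869, 7^2048 ≡ 49, 7^4096 ≡ 2401.
4455 = 4096 + 256 + 64 + 32 + 4 + 2 + 1, so 7^4455 ≡ 2401·5061·6391·4039·2401·49·7 ≡ 1540 (mod 8911).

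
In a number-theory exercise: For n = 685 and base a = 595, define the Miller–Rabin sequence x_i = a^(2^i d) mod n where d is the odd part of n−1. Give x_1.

120

n − 1 = 684 = 2^2 · 171, so s = 2 and d = 171.
x_0 = 595^171 mod 685 = 95.
x_1 = 95^2 mod 685 = 120.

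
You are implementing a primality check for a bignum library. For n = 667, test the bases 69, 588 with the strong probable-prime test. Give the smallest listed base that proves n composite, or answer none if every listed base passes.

69

n − 1 = 666 = 2^1 · 333, so s = 1 and d = 333.
Base 69: x_0 = 69^333 mod 667 = 483. x_0 ∉ {1, 666} and s = 1, so 69 is a Miller–Rabin witness and 667 is composite.
Base 588: x_0 = 588^333 mod 667 = 403. x_0 ∉ {1, 666} and s = 1, so 588 is a Miller–Rabin witness and 667 is composite.
The smallest witness among the given bases is 69.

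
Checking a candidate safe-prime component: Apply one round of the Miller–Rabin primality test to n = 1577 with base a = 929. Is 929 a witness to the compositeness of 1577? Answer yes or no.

yes

n − 1 = 1576 = 2^3 · 197, so s = 3 and d = 197.
x_0 = 929^197 mod 1577 = 484.
x_0 is neither 1 nor 1576, so continue squaring.
x_1 = 484^2 mod 1577 = 860.
x_2 = 860^2 mod 1577 = 1564.
Reached i = s−1 = 2 without hitting −1: 929 is a Miller–Rabin witness and 1577 is composite.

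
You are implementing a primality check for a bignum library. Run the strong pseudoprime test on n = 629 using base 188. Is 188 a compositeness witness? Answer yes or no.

yes

n − 1 = 628 = 2^2 · 157, so s = 2 and d = 157.
Repeated squaring mod 629: 188^1 ≡ 188, 188^2 ≡ 120, 188^4 ≡ 562, 188^8 ≡ 86, 188^16 ≡ 477, 188^32 ≡ 460, 188^64 ≡ 256, 188^128 ≡ 120.
157 = 128 + 16 + 8 + 4 + 1, so 188^157 ≡ 120·477·86·562·188 ≡ 511 (mod 629).
x_0 = 188^157 mod 629 = 511.
x_0 is neither 1 nor 628, so continue squaring.
x_1 = 511^2 mod 629 = 86.
Reached i = s−1 = 1 without hitting −1: 188 is a Miller–Rabin witness and 629 is composite.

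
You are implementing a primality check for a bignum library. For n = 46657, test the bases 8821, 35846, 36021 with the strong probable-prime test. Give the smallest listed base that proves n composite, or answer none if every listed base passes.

35846

n − 1 = 46656 = 2^6 · 729, so s = 6 and d = 729.
Base 8821: x_0 = 8821^729 mod 46657 = 216. x_0 is neither 1 nor 46656, so continue squaring. x_1 = 216^2 mod 46657 = 46656. x_1 ≡ −1, so 8821 is not a witness.
Base 35846: x_0 = 35846^729 mod 46657 = 34520. x_0 is neither 1 nor 46656, so continue squaring. x_1 = 34520^2 mod 46657 = 10620. x_2 = 10620^2 mod 46657 = 14431. x_3 = 14431^2 mod 46657 = 23570. x_4 = 23570^2 mod 46657 = 1. x_4 = 1 but x_3 ≠ ±1, a nontrivial square root of 1 — 35846 is a witness and 46657 is composite.
Base 36021: x_0 = 36021^729 mod 46657 = 22823. x_0 is neither 1 nor 46656, so continue squaring. x_1 = 22823^2 mod 46657 = 10581. x_2 = 10581^2 mod 46657 = 27418. x_3 = 27418^2 mod 46657 = 9140. x_4 = 9140^2 mod 46657 = 23570. x_5 = 23570^2 mod 46657 = 1. x_5 = 1 but x_4 ≠ ±1, a nontrivial square root of 1 — 36021 is a witness and 46657 is composite.
The smallest witness among the given bases is 35846.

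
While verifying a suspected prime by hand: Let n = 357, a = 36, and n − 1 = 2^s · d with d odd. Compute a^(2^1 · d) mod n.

n − 1 = 356 = 2^2 · 89, so s = 2 and d = 89.
x_0 = 36^89 mod 357 = 36.
x_1 = 36^2 mod 357 = 225.

225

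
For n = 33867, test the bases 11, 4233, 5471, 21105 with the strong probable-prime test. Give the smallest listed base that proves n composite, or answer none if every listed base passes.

n − 1 = 33866 = 2^1 · 16933, so s = 1 and d = 16933.
Base 11: x_0 = 11^16933 mod 33867 = 32726. x_0 ∉ {1, 33866} and s = 1, so 11 is a Miller–Rabin witness and 33867 is composite.
Base 4233: x_0 = 4233^16933 mod 33867 = 16560. x_0 ∉ {1, 33866} and s = 1, so 4233 is a Miller–Rabin witness and 33867 is composite.
Base 5471: x_0 = 5471^16933 mod 33867 = 11456. x_0 ∉ {1, 33866} and s = 1, so 5471 is a Miller–Rabin witness and 33867 is composite.
Base 21105: x_0 = 21105^16933 mod 33867 = 5166. x_0 ∉ {1, 33866} and s = 1, so 21105 is a Miller–Rabin witness and 33867 is composite.
The smallest witness among the given bases is 11.

11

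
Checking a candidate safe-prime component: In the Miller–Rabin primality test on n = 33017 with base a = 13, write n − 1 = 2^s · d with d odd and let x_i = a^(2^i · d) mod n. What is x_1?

n − 1 = 33016 = 2^3 · 4127, so s = 3 and d = 4127.
x_0 = 13^4127 mod 33017 = 20640.
x_1 = 20640^2 mod 33017 = 24266.

24266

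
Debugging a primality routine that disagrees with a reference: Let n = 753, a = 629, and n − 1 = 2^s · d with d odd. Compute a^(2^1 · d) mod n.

616

n − 1 = 752 = 2^4 · 47, so s = 4 and d = 47.
Repeated squaring mod 753: 629^1 ≡ 629, 629^2 ≡ 316, 629^4 ≡ 460, 629^8 ≡ 7, 629^16 ≡ 49, 629^32 ≡ 142.
47 = 32 + 8 + 4 + 2 + 1, so 629^47 ≡ 142·7·460·316·629 ≡ 539 (mod 753).
x_0 = 539.
x_1 = 539^2 mod 753 = 616.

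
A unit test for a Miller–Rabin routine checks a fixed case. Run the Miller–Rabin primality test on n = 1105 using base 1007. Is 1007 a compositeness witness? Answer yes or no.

n − 1 = 1104 = 2^4 · 69, so s = 4 and d = 69.
Repeated squaring mod 1105: 1007^1 ≡ 1007, 1007^2 ≡ 764, 1007^4 ≡ 256, 1007^8 ≡ 341, 1007^16 ≡ 256, 1007^32 ≡ 341, 1007^64 ≡ 256.
69 = 64 + 4 + 1, so 1007^69 ≡ 256·256·1007 ≡ 837 (mod 1105).
x_0 = 1007^69 mod 1105 = 837.
x_0 is neither 1 nor 1104, so continue squaring.
x_1 = 837^2 mod 1105 = 1104.
x_1 ≡ −1, so 1007 is not a witness.

no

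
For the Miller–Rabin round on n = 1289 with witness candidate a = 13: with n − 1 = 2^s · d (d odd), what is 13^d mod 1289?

887

n − 1 = 1288 = 2^3 · 161, so s = 3 and d = 161.
Repeated squaring mod 1289: 13^1 ≡ 13, 13^2 ≡ 169, 13^4 ≡ 203, 13^8 ≡ 1250, 13^16 ≡ 232, 13^32 ≡ 975, 13^64 ≡ 632, 13^128 ≡ 1123.
161 = 128 + 32 + 1, so 13^161 ≡ 1123·975·13 ≡ 887 (mod 1289).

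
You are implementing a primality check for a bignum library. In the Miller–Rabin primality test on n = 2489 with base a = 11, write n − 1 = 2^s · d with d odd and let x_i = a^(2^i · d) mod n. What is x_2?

615

n − 1 = 2488 = 2^3 · 311, so s = 3 and d = 311.
By repeated squaring, 11^311 ≡ 2268 (mod 2489).
x_0 = 2268.
x_1 = 2268^2 mod 2489 = 1550.
x_2 = 1550^2 mod 2489 = 615.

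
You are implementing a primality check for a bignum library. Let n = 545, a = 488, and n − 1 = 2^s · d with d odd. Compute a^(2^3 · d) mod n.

n − 1 = 544 = 2^5 · 17, so s = 5 and d = 17.
x_0 = 488^17 mod 545 = 18.
x_1 = 18^2 mod 545 = 324.
x_2 = 324^2 mod 545 = 336.
x_3 = 336^2 mod 545 = 81.

81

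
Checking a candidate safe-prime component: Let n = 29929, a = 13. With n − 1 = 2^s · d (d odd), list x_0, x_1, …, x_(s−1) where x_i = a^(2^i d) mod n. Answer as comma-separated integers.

n − 1 = 29928 = 2^3 · 3741, so s = 3 and d = 3741.
x_0 = 13^3741 mod 29929 = 13493.
x_1 = 13493^2 mod 29929 = 2942.
x_2 = 2942^2 mod 29929 = 5883.

13493, 2942, 5883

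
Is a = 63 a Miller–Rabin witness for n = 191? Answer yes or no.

n − 1 = 190 = 2^1 · 95, so s = 1 and d = 95.
x_0 = 63^95 mod 191 = 190.
x_0 = 190 ≡ −1, so 63 is not a witness.

no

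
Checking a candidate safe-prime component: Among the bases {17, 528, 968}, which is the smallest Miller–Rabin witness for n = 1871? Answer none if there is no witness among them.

n − 1 = 1870 = 2^1 · 935, so s = 1 and d = 935.
Base 17: x_0 = 17^935 mod 1871 = 1. x_0 = 1, so 17 is not a witness.
Base 528: x_0 = 528^935 mod 1871 = 1870. x_0 = 1870 ≡ −1, so 528 is not a witness.
Base 968: x_0 = 968^935 mod 1871 = 1. x_0 = 1, so 968 is not a witness.
No listed base is a witness for 1871.

none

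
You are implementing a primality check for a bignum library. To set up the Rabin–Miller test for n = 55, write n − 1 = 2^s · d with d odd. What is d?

27

Halving: 54 → 27; 27 is odd.
So 54 = 2^1 · 27.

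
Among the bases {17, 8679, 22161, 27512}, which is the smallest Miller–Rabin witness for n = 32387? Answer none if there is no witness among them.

n − 1 = 32386 = 2^1 · 16193, so s = 1 and d = 16193.
Base 17: x_0 = 17^16193 mod 32387 = 30182. x_0 ∉ {1, 32386} and s = 1, so 17 is a Miller–Rabin witness and 32387 is composite.
Base 8679: x_0 = 8679^16193 mod 32387 = 9192. x_0 ∉ {1, 32386} and s = 1, so 8679 is a Miller–Rabin witness and 32387 is composite.
Base 22161: x_0 = 22161^16193 mod 32387 = 21327. x_0 ∉ {1, 32386} and s = 1, so 22161 is a Miller–Rabin witness and 32387 is composite.
Base 27512: x_0 = 27512^16193 mod 32387 = 20979. x_0 ∉ {1, 32386} and s = 1, so 27512 is a Miller–Rabin witness and 32387 is composite.
The smallest witness among the given bases is 17.

17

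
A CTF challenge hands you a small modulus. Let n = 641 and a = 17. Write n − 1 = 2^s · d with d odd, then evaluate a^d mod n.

n − 1 = 640 = 2^7 · 5, so s = 7 and d = 5.
17^5 mod 641 = 42.

42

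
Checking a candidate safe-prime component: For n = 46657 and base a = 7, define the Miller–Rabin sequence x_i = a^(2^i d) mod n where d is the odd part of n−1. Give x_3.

9140

n − 1 = 46656 = 2^6 · 729, so s = 6 and d = 729.
Repeated squaring mod 46657: 7^1 ≡ 7, 7^2 ≡ 49, 7^4 ≡ 2401, 7^8 ≡ 25990, 7^16 ≡ 26711, 7^32 ≡ 45334, 7^64 ≡ 24020, 7^128 ≡ 46595, 7^256 ≡ 3844, 7^512 ≡ 32724.
729 = 512 + 128 + 64 + 16 + 8 + 1, so 7^729 ≡ 32724·46595·24020·26711·25990·7 ≡ 31858 (mod 46657).
x_0 = 31858.
x_1 = 31858^2 mod 46657 = 2443.
x_2 = 2443^2 mod 46657 = 42810.
x_3 = 42810^2 mod 46657 = 9140.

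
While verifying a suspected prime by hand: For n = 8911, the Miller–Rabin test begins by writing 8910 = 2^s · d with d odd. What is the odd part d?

Halving: 8910 → 4455; 4455 is odd.
So 8910 = 2^1 · 4455.

4455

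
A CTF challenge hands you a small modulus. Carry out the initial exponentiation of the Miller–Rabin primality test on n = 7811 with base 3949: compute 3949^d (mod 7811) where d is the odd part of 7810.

n − 1 = 7810 = 2^1 · 3905, so s = 1 and d = 3905.
3949^3905 mod 7811 = 4144.

4144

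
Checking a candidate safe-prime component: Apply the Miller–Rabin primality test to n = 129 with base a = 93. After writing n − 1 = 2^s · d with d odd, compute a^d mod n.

n − 1 = 128 = 2^7 · 1, so s = 7 and d = 1.
93^1 mod 129 = 93.

93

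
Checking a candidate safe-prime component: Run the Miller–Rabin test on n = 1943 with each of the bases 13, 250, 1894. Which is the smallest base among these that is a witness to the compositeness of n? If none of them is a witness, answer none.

13

n − 1 = 1942 = 2^1 · 971, so s = 1 and d = 971.
Base 13: x_0 = 13^971 mod 1943 = 934. x_0 ∉ {1, 1942} and s = 1, so 13 is a Miller–Rabin witness and 1943 is composite.
Base 250: x_0 = 250^971 mod 1943 = 449. x_0 ∉ {1, 1942} and s = 1, so 250 is a Miller–Rabin witness and 1943 is composite.
Base 1894: x_0 = 1894^971 mod 1943 = 556. x_0 ∉ {1, 1942} and s = 1, so 1894 is a Miller–Rabin witness and 1943 is composite.
The smallest witness among the given bases is 13.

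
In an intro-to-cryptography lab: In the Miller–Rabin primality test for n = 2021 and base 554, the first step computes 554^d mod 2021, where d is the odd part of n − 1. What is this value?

n − 1 = 2020 = 2^2 · 505, so s = 2 and d = 505.
554^505 mod 2021 = 296.

296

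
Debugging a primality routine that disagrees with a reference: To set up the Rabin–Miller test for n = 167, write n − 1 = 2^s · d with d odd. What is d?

83

Halving: 166 → 83; 83 is odd.
So 166 = 2^1 · 83.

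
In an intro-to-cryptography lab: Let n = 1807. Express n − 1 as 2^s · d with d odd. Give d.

Halving: 1806 → 903; 903 is odd.
So 1806 = 2^1 · 903.

903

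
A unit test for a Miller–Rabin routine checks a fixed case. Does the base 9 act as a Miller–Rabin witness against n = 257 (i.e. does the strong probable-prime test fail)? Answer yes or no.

n − 1 = 256 = 2^8 · 1, so s = 8 and d = 1.
x_0 = 9^1 mod 257 = 9.
x_0 is neither 1 nor 256, so continue squaring.
x_1 = 9^2 mod 257 = 81.
x_2 = 81^2 mod 257 = 136.
x_3 = 136^2 mod 257 = 249.
x_4 = 249^2 mod 257 = 64.
x_5 = 64^2 mod 257 = 241.
x_6 = 241^2 mod 257 = 256.
x_6 ≡ −1, so 9 is not a witness.

no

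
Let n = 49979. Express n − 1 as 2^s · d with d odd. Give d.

24989

Halving: 49978 → 24989; 24989 is odd.
So 49978 = 2^1 · 24989.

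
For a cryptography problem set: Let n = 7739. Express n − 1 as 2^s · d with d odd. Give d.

Halving: 7738 → 3869; 3869 is odd.
So 7738 = 2^1 · 3869.

3869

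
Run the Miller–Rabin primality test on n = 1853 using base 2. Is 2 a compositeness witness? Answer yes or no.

yes

n − 1 = 1852 = 2^2 · 463, so s = 2 and d = 463.
x_0 = 2^463 mod 1853 = 1182.
x_0 is neither 1 nor 1852, so continue squaring.
x_1 = 1182^2 mod 1853 = 1815.
Reached i = s−1 = 1 without hitting −1: 2 is a Miller–Rabin witness and 1853 is composite.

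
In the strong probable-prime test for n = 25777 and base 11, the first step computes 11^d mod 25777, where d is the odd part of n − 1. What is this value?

n − 1 = 25776 = 2^4 · 1611, so s = 4 and d = 1611.
11^1611 mod 25777 = 4861.

4861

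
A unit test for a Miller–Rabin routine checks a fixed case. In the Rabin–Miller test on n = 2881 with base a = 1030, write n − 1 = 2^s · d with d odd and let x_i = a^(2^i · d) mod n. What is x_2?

n − 1 = 2880 = 2^6 · 45, so s = 6 and d = 45.
x_0 = 1030^45 mod 2881 = 293.
x_1 = 293^2 mod 2881 = 2300.
x_2 = 2300^2 mod 2881 = 484.

484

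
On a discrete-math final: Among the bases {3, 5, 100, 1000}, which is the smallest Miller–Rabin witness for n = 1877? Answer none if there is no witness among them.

none

n − 1 = 1876 = 2^2 · 469, so s = 2 and d = 469.
Base 3: x_0 = 3^469 mod 1877 = 1740. x_0 is neither 1 nor 1876, so continue squaring. x_1 = 1740^2 mod 1877 = 1876. x_1 ≡ −1, so 3 is not a witness.
Base 5: x_0 = 5^469 mod 1877 = 137. x_0 is neither 1 nor 1876, so continue squaring. x_1 = 137^2 mod 1877 = 1876. x_1 ≡ −1, so 5 is not a witness.
Base 100: x_0 = 100^469 mod 1877 = 1. x_0 = 1, so 100 is not a witness.
Base 1000: x_0 = 1000^469 mod 1877 = 1876. x_0 = 1876 ≡ −1, so 1000 is not a witness.
No listed base is a witness for 1877.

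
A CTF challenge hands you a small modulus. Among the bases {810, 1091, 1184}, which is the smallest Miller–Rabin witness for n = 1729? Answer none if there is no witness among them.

none

n − 1 = 1728 = 2^6 · 27, so s = 6 and d = 27.
Base 810: x_0 = 810^27 mod 1729 = 1728. x_0 = 1728 ≡ −1, so 810 is not a witness.
Base 1091: x_0 = 1091^27 mod 1729 = 1728. x_0 = 1728 ≡ −1, so 1091 is not a witness.
Base 1184: x_0 = 1184^27 mod 1729 = 1. x_0 = 1, so 1184 is not a witness.
No listed base is a witness for 1729.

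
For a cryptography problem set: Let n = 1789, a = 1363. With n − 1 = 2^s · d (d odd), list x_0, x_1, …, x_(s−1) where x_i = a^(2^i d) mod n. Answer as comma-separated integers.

1788, 1

n − 1 = 1788 = 2^2 · 447, so s = 2 and d = 447.
x_0 = 1363^447 mod 1789 = 1788.
x_1 = 1788^2 mod 1789 = 1.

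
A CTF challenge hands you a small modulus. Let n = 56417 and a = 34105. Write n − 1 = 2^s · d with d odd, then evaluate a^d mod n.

n − 1 = 56416 = 2^5 · 1763, so s = 5 and d = 1763.
34105^1763 mod 56417 = 16005.

16005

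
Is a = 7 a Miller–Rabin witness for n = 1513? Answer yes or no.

n − 1 = 1512 = 2^3 · 189, so s = 3 and d = 189.
x_0 = 7^189 mod 1513 = 567.
x_0 is neither 1 nor 1512, so continue squaring.
x_1 = 567^2 mod 1513 = 733.
x_2 = 733^2 mod 1513 = 174.
Reached i = s−1 = 2 without hitting −1: 7 is a Miller–Rabin witness and 1513 is composite.

yes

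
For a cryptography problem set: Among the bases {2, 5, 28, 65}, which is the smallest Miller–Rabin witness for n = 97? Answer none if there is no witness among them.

none

n − 1 = 96 = 2^5 · 3, so s = 5 and d = 3.
Base 2: x_0 = 2^3 mod 97 = 8. x_0 is neither 1 nor 96, so continue squaring. x_1 = 8^2 mod 97 = 64. x_2 = 64^2 mod 97 = 22. x_3 = 22^2 mod 97 = 96. x_3 ≡ −1, so 2 is not a witness.
Base 5: x_0 = 5^3 mod 97 = 28. x_0 is neither 1 nor 96, so continue squaring. x_1 = 28^2 mod 97 = 8. x_2 = 8^2 mod 97 = 64. x_3 = 64^2 mod 97 = 22. x_4 = 22^2 mod 97 = 96. x_4 ≡ −1, so 5 is not a witness.
Base 28: x_0 = 28^3 mod 97 = 30. x_0 is neither 1 nor 96, so continue squaring. x_1 = 30^2 mod 97 = 27. x_2 = 27^2 mod 97 = 50. x_3 = 50^2 mod 97 = 75. x_4 = 75^2 mod 97 = 96. x_4 ≡ −1, so 28 is not a witness.
Base 65: x_0 = 65^3 mod 97 = 18. x_0 is neither 1 nor 96, so continue squaring. x_1 = 18^2 mod 97 = 33. x_2 = 33^2 mod 97 = 22. x_3 = 22^2 mod 97 = 96. x_3 ≡ −1, so 65 is not a witness.
No listed base is a witness for 97.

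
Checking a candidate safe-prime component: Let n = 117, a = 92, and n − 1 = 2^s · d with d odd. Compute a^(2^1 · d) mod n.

79

n − 1 = 116 = 2^2 · 29, so s = 2 and d = 29.
x_0 = 92^29 mod 117 = 14.
x_1 = 14^2 mod 117 = 79.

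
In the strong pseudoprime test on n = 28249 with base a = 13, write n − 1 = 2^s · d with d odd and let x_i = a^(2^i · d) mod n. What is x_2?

n − 1 = 28248 = 2^3 · 3531, so s = 3 and d = 3531.
x_0 = 13^3531 mod 28249 = 13975.
x_1 = 13975^2 mod 28249 = 15288.
x_2 = 15288^2 mod 28249 = 18967.

18967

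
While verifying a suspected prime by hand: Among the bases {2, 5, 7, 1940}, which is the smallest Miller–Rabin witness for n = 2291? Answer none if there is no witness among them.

n − 1 = 2290 = 2^1 · 1145, so s = 1 and d = 1145.
Base 2: x_0 = 2^1145 mod 2291 = 1374. x_0 ∉ {1, 2290} and s = 1, so 2 is a Miller–Rabin witness and 2291 is composite.
Base 5: x_0 = 5^1145 mod 2291 = 1695. x_0 ∉ {1, 2290} and s = 1, so 5 is a Miller–Rabin witness and 2291 is composite.
Base 7: x_0 = 7^1145 mod 2291 = 951. x_0 ∉ {1, 2290} and s = 1, so 7 is a Miller–Rabin witness and 2291 is composite.
Base 1940: x_0 = 1940^1145 mod 2291 = 682. x_0 ∉ {1, 2290} and s = 1, so 1940 is a Miller–Rabin witness and 2291 is composite.
The smallest witness among the given bases is 2.

2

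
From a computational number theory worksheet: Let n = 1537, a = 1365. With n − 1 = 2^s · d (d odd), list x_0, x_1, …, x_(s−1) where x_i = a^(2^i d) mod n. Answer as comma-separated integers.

559, 470, 1109, 281, 574, 558, 890, 545, 384

n − 1 = 1536 = 2^9 · 3, so s = 9 and d = 3.
x_0 = 1365^3 mod 1537 = 559.
x_1 = 559^2 mod 1537 = 470.
x_2 = 470^2 mod 1537 = 1109.
x_3 = 1109^2 mod 1537 = 281.
x_4 = 281^2 mod 1537 = 574.
x_5 = 574^2 mod 1537 = 558.
x_6 = 558^2 mod 1537 = 890.
x_7 = 890^2 mod 1537 = 545.
x_8 = 545^2 mod 1537 = 384.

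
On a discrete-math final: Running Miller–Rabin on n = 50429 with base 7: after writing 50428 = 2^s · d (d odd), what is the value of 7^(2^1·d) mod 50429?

n − 1 = 50428 = 2^2 · 12607, so s = 2 and d = 12607.
x_0 = 7^12607 mod 50429 = 24064.
x_1 = 24064^2 mod 50429 = 50318.

50318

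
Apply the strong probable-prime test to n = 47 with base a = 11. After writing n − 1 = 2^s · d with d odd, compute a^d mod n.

46

n − 1 = 46 = 2^1 · 23, so s = 1 and d = 23.
11^23 mod 47 = 46.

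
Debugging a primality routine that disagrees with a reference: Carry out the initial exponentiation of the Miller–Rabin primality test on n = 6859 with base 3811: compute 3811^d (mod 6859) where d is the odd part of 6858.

n − 1 = 6858 = 2^1 · 3429, so s = 1 and d = 3429.
3811^3429 mod 6859 = 799.

799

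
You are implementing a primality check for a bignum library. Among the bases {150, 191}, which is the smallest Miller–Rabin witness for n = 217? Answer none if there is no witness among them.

n − 1 = 216 = 2^3 · 27, so s = 3 and d = 27.
Base 150: x_0 = 150^27 mod 217 = 216. x_0 = 216 ≡ −1, so 150 is not a witness.
Base 191: x_0 = 191^27 mod 217 = 1. x_0 = 1, so 191 is not a witness.
No listed base is a witness for 217.

none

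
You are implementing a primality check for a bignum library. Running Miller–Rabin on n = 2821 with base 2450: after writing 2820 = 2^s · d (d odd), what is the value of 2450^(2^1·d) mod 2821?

n − 1 = 2820 = 2^2 · 705, so s = 2 and d = 705.
x_0 = 2450^705 mod 2821 = 1799.
x_1 = 1799^2 mod 2821 = 714.

714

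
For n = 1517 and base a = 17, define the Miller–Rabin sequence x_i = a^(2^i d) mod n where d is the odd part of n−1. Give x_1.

n − 1 = 1516 = 2^2 · 379, so s = 2 and d = 379.
Repeated squaring mod 1517: 17^1 ≡ 17, 17^2 ≡ 289, 17^4 ≡ 86, 17^8 ≡ 1328, 17^16 ≡ 830, 17^32 ≡ 182, 17^64 ≡ 1267, 17^128 ≡ 303, 17^256 ≡ 789.
379 = 256 + 64 + 32 + 16 + 8 + 2 + 1, so 17^379 ≡ 789·1267·182·830·1328·289·17 ≡ 94 (mod 1517).
x_0 = 94.
x_1 = 94^2 mod 1517 = 1251.

1251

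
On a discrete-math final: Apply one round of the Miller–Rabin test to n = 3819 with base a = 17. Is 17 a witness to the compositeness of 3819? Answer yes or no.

yes

n − 1 = 3818 = 2^1 · 1909, so s = 1 and d = 1909.
Repeated squaring mod 3819: 17^1 ≡ 17, 17^2 ≡ 289, 17^4 ≡ 3322, 17^8 ≡ 2593, 17^16 ≡ 2209, 17^32 ≡ 2818, 17^64 ≡ 1423, 17^128 ≡ 859, 17^256 ≡ 814, 17^512 ≡ 1909, 17^1024 ≡ 955.
1909 = 1024 + 512 + 256 + 64 + 32 + 16 + 4 + 1, so 17^1909 ≡ 955·1909·814·1423·2818·2209·3322·17 ≡ 2297 (mod 3819).
x_0 = 17^1909 mod 3819 = 2297.
x_0 ∉ {1, 3818} and s = 1, so 17 is a Miller–Rabin witness and 3819 is composite.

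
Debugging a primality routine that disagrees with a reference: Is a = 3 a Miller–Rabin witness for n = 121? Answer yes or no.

no

n − 1 = 120 = 2^3 · 15, so s = 3 and d = 15.
Repeated squaring mod 121: 3^1 ≡ 3, 3^2 ≡ 9, 3^4 ≡ 81, 3^8 ≡ 27.
15 = 8 + 4 + 2 + 1, so 3^15 ≡ 27·81·9·3 ≡ 1 (mod 121).
x_0 = 3^15 mod 121 = 1.
x_0 = 1, so 3 is not a witness.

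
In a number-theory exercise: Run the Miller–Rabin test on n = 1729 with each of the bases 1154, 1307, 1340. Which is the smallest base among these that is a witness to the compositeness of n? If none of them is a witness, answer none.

1307

n − 1 = 1728 = 2^6 · 27, so s = 6 and d = 27.
Base 1154: x_0 = 1154^27 mod 1729 = 1728. x_0 = 1728 ≡ −1, so 1154 is not a witness.
Base 1307: x_0 = 1307^27 mod 1729 = 265. x_0 is neither 1 nor 1728, so continue squaring. x_1 = 265^2 mod 1729 = 1065. x_2 = 1065^2 mod 1729 = 1. x_2 = 1 but x_1 ≠ ±1, a nontrivial square root of 1 — 1307 is a witness and 1729 is composite.
Base 1340: x_0 = 1340^27 mod 1729 = 664. x_0 is neither 1 nor 1728, so continue squaring. x_1 = 664^2 mod 1729 = 1. x_1 = 1 but x_0 ≠ ±1, a nontrivial square root of 1 — 1340 is a witness and 1729 is composite.
The smallest witness among the given bases is 1307.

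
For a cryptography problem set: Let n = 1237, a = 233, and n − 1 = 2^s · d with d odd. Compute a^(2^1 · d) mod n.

1

n − 1 = 1236 = 2^2 · 309, so s = 2 and d = 309.
x_0 = 233^309 mod 1237 = 1.
x_1 = 1^2 mod 1237 = 1.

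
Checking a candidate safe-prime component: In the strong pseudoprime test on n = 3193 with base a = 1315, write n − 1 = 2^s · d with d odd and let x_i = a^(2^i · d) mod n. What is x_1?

1678

n − 1 = 3192 = 2^3 · 399, so s = 3 and d = 399.
Repeated squaring mod 3193: 1315^1 ≡ 1315, 1315^2 ≡ 1812, 1315^4 ≡ 940, 1315^8 ≡ 2332, 1315^16 ≡ 545, 1315^32 ≡ 76, 1315^64 ≡ 2583, 1315^128 ≡ 1712, 1315^256 ≡ 2963.
399 = 256 + 128 + 8 + 4 + 2 + 1, so 1315^399 ≡ 2963·1712·2332·940·1812·1315 ≡ 1920 (mod 3193).
x_0 = 1920.
x_1 = 1920^2 mod 3193 = 1678.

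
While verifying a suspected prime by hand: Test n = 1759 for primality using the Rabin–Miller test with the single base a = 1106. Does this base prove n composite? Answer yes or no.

no

n − 1 = 1758 = 2^1 · 879, so s = 1 and d = 879.
x_0 = 1106^879 mod 1759 = 1.
x_0 = 1, so 1106 is not a witness.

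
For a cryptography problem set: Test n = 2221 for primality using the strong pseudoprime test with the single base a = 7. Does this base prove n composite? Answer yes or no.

no

n − 1 = 2220 = 2^2 · 555, so s = 2 and d = 555.
Repeated squaring mod 2221: 7^1 ≡ 7, 7^2 ≡ 49, 7^4 ≡ 180, 7^8 ≡ 1306, 7^16 ≡ 2129, 7^32 ≡ 1801, 7^64 ≡ 941, 7^128 ≡ 1523, 7^256 ≡ 805, 7^512 ≡ 1714.
555 = 512 + 32 + 8 + 2 + 1, so 7^555 ≡ 1714·1801·1306·49·7 ≡ 2220 (mod 2221).
x_0 = 7^555 mod 2221 = 2220.
x_0 = 2220 ≡ −1, so 7 is not a witness.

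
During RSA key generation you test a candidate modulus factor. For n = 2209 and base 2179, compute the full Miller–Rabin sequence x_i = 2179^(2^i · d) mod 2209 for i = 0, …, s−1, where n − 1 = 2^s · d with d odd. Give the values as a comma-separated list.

n − 1 = 2208 = 2^5 · 69, so s = 5 and d = 69.
x_0 = 2179^69 mod 2209 = 1599.
x_1 = 1599^2 mod 2209 = 988.
x_2 = 988^2 mod 2209 = 1975.
x_3 = 1975^2 mod 2209 = 1740.
x_4 = 1740^2 mod 2209 = 1270.

1599, 988, 1975, 1740, 1270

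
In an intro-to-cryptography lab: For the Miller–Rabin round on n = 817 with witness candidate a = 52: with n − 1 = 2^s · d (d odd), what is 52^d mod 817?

164

n − 1 = 816 = 2^4 · 51, so s = 4 and d = 51.
By repeated squaring, 52^51 ≡ 164 (mod 817).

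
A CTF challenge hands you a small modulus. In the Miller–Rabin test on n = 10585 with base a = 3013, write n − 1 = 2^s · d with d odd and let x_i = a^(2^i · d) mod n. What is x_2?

291

n − 1 = 10584 = 2^3 · 1323, so s = 3 and d = 1323.
By repeated squaring, 3013^1323 ≡ 5672 (mod 10585).
x_0 = 5672.
x_1 = 5672^2 mod 10585 = 3769.
x_2 = 3769^2 mod 10585 = 291.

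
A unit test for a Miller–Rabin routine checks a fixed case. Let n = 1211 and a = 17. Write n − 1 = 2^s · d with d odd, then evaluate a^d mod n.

n − 1 = 1210 = 2^1 · 605, so s = 1 and d = 605.
By repeated squaring, 17^605 ≡ 796 (mod 1211).

796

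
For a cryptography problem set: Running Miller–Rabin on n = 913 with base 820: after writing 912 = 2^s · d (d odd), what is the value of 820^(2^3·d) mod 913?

n − 1 = 912 = 2^4 · 57, so s = 4 and d = 57.
x_0 = 820^57 mod 913 = 52.
x_1 = 52^2 mod 913 = 878.
x_2 = 878^2 mod 913 = 312.
x_3 = 312^2 mod 913 = 566.

566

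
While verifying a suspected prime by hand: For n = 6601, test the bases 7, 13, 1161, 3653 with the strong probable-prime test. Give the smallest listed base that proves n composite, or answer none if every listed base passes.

7

n − 1 = 6600 = 2^3 · 825, so s = 3 and d = 825.
Base 7: x_0 = 7^825 mod 6601 = 413. x_0 is neither 1 nor 6600, so continue squaring. x_1 = 413^2 mod 6601 = 5544. x_2 = 5544^2 mod 6601 = 1680. Reached i = s−1 = 2 without hitting −1: 7 is a Miller–Rabin witness and 6601 is composite.
Base 13: x_0 = 13^825 mod 6601 = 3037. x_0 is neither 1 nor 6600, so continue squaring. x_1 = 3037^2 mod 6601 = 1772. x_2 = 1772^2 mod 6601 = 4509. Reached i = s−1 = 2 without hitting −1: 13 is a Miller–Rabin witness and 6601 is composite.
Base 1161: x_0 = 1161^825 mod 6601 = 4185. x_0 is neither 1 nor 6600, so continue squaring. x_1 = 4185^2 mod 6601 = 1772. x_2 = 1772^2 mod 6601 = 4509. Reached i = s−1 = 2 without hitting −1: 1161 is a Miller–Rabin witness and 6601 is composite.
Base 3653: x_0 = 3653^825 mod 6601 = 6600. x_0 = 6600 ≡ −1, so 3653 is not a witness.
The smallest witness among the given bases is 7.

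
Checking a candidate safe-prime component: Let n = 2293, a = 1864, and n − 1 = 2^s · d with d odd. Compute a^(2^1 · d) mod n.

n − 1 = 2292 = 2^2 · 573, so s = 2 and d = 573.
x_0 = 1864^573 mod 2293 = 600.
x_1 = 600^2 mod 2293 = 2292.

2292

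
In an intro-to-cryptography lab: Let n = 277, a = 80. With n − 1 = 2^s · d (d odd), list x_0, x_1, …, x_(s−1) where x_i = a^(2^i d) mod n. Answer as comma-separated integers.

217, 276

n − 1 = 276 = 2^2 · 69, so s = 2 and d = 69.
x_0 = 80^69 mod 277 = 217.
x_1 = 217^2 mod 277 = 276.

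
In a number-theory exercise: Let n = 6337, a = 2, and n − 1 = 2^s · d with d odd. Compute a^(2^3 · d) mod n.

178

n − 1 = 6336 = 2^6 · 99, so s = 6 and d = 99.
x_0 = 2^99 mod 6337 = 570.
x_1 = 570^2 mod 6337 = 1713.
x_2 = 1713^2 mod 6337 = 338.
x_3 = 338^2 mod 6337 = 178.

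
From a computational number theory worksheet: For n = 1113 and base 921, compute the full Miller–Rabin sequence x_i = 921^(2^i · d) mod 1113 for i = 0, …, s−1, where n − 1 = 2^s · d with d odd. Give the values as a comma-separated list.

n − 1 = 1112 = 2^3 · 139, so s = 3 and d = 139.
x_0 = 921^139 mod 1113 = 186.
x_1 = 186^2 mod 1113 = 93.
x_2 = 93^2 mod 1113 = 858.

186, 93, 858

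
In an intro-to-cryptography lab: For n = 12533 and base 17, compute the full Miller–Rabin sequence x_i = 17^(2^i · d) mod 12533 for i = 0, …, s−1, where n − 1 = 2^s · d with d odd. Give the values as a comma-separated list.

n − 1 = 12532 = 2^2 · 3133, so s = 2 and d = 3133.
x_0 = 17^3133 mod 12533 = 11274.
x_1 = 11274^2 mod 12533 = 5923.

11274, 5923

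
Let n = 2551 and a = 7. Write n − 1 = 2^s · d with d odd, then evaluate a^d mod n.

1

n − 1 = 2550 = 2^1 · 1275, so s = 1 and d = 1275.
Repeated squaring mod 2551: 7^1 ≡ 7, 7^2 ≡ 49, 7^4 ≡ 2401, 7^8 ≡ 2092, 7^16 ≡ 1499, 7^32 ≡ 2121, 7^64 ≡ 1228, 7^128 ≡ 343, 7^256 ≡ 303, 7^512 ≡ 2524, 7^1024 ≡ 729.
1275 = 1024 + 128 + 64 + 32 + 16 + 8 + 2 + 1, so 7^1275 ≡ 729·343·1228·2121·1499·2092·49·7 ≡ 1 (mod 2551).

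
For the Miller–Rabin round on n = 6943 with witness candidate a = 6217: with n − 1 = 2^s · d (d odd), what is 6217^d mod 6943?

1

n − 1 = 6942 = 2^1 · 3471, so s = 1 and d = 3471.
Repeated squaring mod 6943: 6217^1 ≡ 6217, 6217^2 ≡ 6351, 6217^4 ≡ 3314, 6217^8 ≡ 5713, 6217^16 ≡ 6269, 6217^32 ≡ 2981, 6217^64 ≡ 6264, 6217^128 ≡ 2803, 6217^256 ≡ 4276, 6217^512 ≡ 3257, 6217^1024 ≡ 6088, 6217^2048 ≡ 2010.
3471 = 2048 + 1024 + 256 + 128 + 8 + 4 + 2 + 1, so 6217^3471 ≡ 2010·6088·4276·2803·5713·3314·6351·6217 ≡ 1 (mod 6943).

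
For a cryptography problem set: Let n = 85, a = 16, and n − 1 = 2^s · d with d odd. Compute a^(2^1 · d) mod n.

n − 1 = 84 = 2^2 · 21, so s = 2 and d = 21.
x_0 = 16^21 mod 85 = 16.
x_1 = 16^2 mod 85 = 1.

1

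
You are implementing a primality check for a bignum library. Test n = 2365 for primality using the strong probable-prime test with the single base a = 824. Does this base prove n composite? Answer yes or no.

n − 1 = 2364 = 2^2 · 591, so s = 2 and d = 591.
x_0 = 824^591 mod 2365 = 2364.
x_0 = 2364 ≡ −1, so 824 is not a witness.

no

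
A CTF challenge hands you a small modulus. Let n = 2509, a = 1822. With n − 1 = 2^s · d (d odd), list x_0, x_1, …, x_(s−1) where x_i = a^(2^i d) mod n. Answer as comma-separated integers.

385, 194

n − 1 = 2508 = 2^2 · 627, so s = 2 and d = 627.
x_0 = 1822^627 mod 2509 = 385.
x_1 = 385^2 mod 2509 = 194.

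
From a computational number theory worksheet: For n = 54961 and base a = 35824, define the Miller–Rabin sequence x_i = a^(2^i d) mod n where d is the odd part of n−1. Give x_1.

n − 1 = 54960 = 2^4 · 3435, so s = 4 and d = 3435.
x_0 = 35824^3435 mod 54961 = 42018.
x_1 = 42018^2 mod 54961 = 121.

121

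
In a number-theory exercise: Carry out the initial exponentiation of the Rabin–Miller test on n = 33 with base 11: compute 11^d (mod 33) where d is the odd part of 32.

n − 1 = 32 = 2^5 · 1, so s = 5 and d = 1.
11^1 mod 33 = 11.

11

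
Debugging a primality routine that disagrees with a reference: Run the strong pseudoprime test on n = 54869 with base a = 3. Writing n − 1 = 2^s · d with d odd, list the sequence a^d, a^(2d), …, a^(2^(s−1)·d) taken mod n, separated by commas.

42452, 54868

n − 1 = 54868 = 2^2 · 13717, so s = 2 and d = 13717.
x_0 = 3^13717 mod 54869 = 42452.
x_1 = 42452^2 mod 54869 = 54868.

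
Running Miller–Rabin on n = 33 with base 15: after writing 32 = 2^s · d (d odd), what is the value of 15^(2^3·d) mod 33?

n − 1 = 32 = 2^5 · 1, so s = 5 and d = 1.
x_0 = 15^1 mod 33 = 15.
x_1 = 15^2 mod 33 = 27.
x_2 = 27^2 mod 33 = 3.
x_3 = 3^2 mod 33 = 9.

9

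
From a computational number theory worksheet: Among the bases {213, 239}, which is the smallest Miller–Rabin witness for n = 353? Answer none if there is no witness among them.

none

n − 1 = 352 = 2^5 · 11, so s = 5 and d = 11.
Base 213: x_0 = 213^11 mod 353 = 352. x_0 = 352 ≡ −1, so 213 is not a witness.
Base 239: x_0 = 239^11 mod 353 = 343. x_0 is neither 1 nor 352, so continue squaring. x_1 = 343^2 mod 353 = 100. x_2 = 100^2 mod 353 = 116. x_3 = 116^2 mod 353 = 42. x_4 = 42^2 mod 353 = 352. x_4 ≡ −1, so 239 is not a witness.
No listed base is a witness for 353.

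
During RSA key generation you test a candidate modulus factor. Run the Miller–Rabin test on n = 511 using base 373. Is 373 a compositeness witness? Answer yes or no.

no

n − 1 = 510 = 2^1 · 255, so s = 1 and d = 255.
Repeated squaring mod 511: 373^1 ≡ 373, 373^2 ≡ 137, 373^4 ≡ 373, 373^8 ≡ 137, 373^16 ≡ 373, 373^32 ≡ 137, 373^64 ≡ 373, 373^128 ≡ 137.
255 = 128 + 64 + 32 + 16 + 8 + 4 + 2 + 1, so 373^255 ≡ 137·373·137·373·137·373·137·373 ≡ 1 (mod 511).
x_0 = 373^255 mod 511 = 1.
x_0 = 1, so 373 is not a witness.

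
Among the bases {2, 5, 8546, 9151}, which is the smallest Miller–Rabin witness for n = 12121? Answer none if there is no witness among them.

n − 1 = 12120 = 2^3 · 1515, so s = 3 and d = 1515.
Base 2: x_0 = 2^1515 mod 12121 = 6604. x_0 is neither 1 nor 12120, so continue squaring. x_1 = 6604^2 mod 12121 = 1458. x_2 = 1458^2 mod 12121 = 4589. Reached i = s−1 = 2 without hitting −1: 2 is a Miller–Rabin witness and 12121 is composite.
Base 5: x_0 = 5^1515 mod 12121 = 3411. x_0 is neither 1 nor 12120, so continue squaring. x_1 = 3411^2 mod 12121 = 10882. x_2 = 10882^2 mod 12121 = 7875. Reached i = s−1 = 2 without hitting −1: 5 is a Miller–Rabin witness and 12121 is composite.
Base 8546: x_0 = 8546^1515 mod 12121 = 278. x_0 is neither 1 nor 12120, so continue squaring. x_1 = 278^2 mod 12121 = 4558. x_2 = 4558^2 mod 12121 = 12091. Reached i = s−1 = 2 without hitting −1: 8546 is a Miller–Rabin witness and 12121 is composite.
Base 9151: x_0 = 9151^1515 mod 12121 = 10942. x_0 is neither 1 nor 12120, so continue squaring. x_1 = 10942^2 mod 12121 = 8247. x_2 = 8247^2 mod 12121 = 2078. Reached i = s−1 = 2 without hitting −1: 9151 is a Miller–Rabin witness and 12121 is composite.
The smallest witness among the given bases is 2.

2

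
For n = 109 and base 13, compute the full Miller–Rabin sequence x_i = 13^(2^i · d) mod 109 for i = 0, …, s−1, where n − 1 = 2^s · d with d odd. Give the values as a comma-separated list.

76, 108

n − 1 = 108 = 2^2 · 27, so s = 2 and d = 27.
x_0 = 13^27 mod 109 = 76.
x_1 = 76^2 mod 109 = 108.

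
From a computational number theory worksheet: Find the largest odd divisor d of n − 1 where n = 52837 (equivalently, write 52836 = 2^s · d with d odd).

Halving: 52836 → 26418 → 13209; 13209 is odd.
So 52836 = 2^2 · 13209.

13209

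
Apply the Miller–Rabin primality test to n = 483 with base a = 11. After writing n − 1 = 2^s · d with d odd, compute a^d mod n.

389

n − 1 = 482 = 2^1 · 241, so s = 1 and d = 241.
11^241 mod 483 = 389.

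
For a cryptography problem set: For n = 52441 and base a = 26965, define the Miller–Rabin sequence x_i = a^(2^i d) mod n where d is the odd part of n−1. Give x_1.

4581

n − 1 = 52440 = 2^3 · 6555, so s = 3 and d = 6555.
Repeated squaring mod 52441: 26965^1 ≡ 26965, 26965^2 ≡ 16760, 26965^4 ≡ 23604, 26965^8 ≡ 15632, 26965^16 ≡ 36805, 26965^32 ≡ 4554, 26965^64 ≡ 24721, 26965^128 ≡ 32868, 26965^256 ≡ 20824, 26965^512 ≡ 4347, 26965^1024 ≡ 17649, 26965^2048 ≡ 40102, 26965^4096 ≡ 14698.
6555 = 4096 + 2048 + 256 + 128 + 16 + 8 + 2 + 1, so 26965^6555 ≡ 14698·40102·20824·32868·36805·15632·16760·26965 ≡ 50150 (mod 52441).
x_0 = 50150.
x_1 = 50150^2 mod 52441 = 4581.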